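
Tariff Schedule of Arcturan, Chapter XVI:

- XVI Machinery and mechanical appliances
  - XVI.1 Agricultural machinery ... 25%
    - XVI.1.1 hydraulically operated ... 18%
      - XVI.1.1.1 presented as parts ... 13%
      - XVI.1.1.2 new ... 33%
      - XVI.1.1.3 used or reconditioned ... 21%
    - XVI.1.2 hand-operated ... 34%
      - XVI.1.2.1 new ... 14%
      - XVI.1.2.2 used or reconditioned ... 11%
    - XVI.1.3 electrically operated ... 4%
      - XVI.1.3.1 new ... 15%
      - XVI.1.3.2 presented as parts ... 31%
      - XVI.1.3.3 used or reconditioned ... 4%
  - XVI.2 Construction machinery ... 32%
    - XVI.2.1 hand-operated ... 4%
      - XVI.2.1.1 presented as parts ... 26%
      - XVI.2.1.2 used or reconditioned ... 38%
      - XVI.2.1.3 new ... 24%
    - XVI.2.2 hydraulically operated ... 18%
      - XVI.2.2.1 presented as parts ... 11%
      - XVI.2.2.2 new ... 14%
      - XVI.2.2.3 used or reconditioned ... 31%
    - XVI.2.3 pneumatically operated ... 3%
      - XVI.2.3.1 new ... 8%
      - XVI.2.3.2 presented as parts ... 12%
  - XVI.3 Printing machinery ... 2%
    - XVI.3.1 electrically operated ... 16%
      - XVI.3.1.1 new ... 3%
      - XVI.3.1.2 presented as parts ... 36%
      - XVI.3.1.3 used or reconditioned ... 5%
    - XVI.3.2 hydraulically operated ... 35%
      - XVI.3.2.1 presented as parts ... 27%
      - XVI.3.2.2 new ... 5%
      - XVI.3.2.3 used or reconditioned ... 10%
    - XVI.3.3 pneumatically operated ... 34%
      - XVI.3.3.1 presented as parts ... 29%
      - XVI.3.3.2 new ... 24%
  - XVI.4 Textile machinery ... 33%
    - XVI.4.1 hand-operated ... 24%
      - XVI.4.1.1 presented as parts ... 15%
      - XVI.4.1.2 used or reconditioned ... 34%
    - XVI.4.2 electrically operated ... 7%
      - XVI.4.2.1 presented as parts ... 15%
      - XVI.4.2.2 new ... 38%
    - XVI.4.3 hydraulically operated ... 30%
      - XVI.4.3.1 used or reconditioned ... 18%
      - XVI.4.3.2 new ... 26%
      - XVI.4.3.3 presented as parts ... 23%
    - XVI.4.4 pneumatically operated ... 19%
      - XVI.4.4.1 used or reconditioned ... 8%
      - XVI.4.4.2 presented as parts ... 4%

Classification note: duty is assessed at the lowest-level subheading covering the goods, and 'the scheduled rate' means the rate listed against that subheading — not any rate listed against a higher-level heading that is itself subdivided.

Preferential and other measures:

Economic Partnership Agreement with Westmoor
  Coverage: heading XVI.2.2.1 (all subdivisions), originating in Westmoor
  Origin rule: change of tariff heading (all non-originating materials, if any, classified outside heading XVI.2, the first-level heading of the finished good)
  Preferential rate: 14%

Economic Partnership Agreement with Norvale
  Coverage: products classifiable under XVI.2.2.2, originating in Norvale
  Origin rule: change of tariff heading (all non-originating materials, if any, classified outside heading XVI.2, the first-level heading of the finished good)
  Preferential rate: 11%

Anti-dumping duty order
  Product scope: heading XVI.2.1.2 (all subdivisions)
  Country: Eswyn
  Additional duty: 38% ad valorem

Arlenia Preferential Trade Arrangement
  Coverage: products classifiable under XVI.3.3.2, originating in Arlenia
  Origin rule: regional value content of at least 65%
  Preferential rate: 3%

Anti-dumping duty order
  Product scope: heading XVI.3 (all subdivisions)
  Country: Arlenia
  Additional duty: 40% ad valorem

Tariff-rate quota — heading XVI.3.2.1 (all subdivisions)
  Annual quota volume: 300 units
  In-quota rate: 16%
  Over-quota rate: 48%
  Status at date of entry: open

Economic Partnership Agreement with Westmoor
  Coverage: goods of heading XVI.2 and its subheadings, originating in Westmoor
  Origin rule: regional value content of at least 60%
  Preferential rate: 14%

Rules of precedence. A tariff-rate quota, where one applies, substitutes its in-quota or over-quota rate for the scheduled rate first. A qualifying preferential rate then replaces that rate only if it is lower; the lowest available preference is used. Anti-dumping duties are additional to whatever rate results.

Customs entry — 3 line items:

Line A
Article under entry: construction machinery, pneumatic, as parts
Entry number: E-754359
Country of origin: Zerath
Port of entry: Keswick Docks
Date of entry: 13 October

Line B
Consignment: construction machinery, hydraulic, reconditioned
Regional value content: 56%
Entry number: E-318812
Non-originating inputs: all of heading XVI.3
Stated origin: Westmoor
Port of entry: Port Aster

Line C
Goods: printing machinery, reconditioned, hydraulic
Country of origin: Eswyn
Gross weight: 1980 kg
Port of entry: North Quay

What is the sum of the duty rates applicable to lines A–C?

53%

Line A: construction → XVI.2; pneumatic → XVI.2.3; as parts → XVI.2.3.2. Scheduled 12%. No special measure applies. → 12%.
Line B: construction → XVI.2; hydraulic → XVI.2.2; reconditioned → XVI.2.2.3. Scheduled 31%. Westmoor agreement on XVI.2.2.1: XVI.2.2.3 not covered; Westmoor agreement on XVI.2: RVC < 60%. → 31%.
Line C: printing → XVI.3; hydraulic → XVI.3.2; reconditioned → XVI.3.2.3. Scheduled 10%. No special measure applies. → 10%.
Sum: 12% + 31% + 10% = 53%.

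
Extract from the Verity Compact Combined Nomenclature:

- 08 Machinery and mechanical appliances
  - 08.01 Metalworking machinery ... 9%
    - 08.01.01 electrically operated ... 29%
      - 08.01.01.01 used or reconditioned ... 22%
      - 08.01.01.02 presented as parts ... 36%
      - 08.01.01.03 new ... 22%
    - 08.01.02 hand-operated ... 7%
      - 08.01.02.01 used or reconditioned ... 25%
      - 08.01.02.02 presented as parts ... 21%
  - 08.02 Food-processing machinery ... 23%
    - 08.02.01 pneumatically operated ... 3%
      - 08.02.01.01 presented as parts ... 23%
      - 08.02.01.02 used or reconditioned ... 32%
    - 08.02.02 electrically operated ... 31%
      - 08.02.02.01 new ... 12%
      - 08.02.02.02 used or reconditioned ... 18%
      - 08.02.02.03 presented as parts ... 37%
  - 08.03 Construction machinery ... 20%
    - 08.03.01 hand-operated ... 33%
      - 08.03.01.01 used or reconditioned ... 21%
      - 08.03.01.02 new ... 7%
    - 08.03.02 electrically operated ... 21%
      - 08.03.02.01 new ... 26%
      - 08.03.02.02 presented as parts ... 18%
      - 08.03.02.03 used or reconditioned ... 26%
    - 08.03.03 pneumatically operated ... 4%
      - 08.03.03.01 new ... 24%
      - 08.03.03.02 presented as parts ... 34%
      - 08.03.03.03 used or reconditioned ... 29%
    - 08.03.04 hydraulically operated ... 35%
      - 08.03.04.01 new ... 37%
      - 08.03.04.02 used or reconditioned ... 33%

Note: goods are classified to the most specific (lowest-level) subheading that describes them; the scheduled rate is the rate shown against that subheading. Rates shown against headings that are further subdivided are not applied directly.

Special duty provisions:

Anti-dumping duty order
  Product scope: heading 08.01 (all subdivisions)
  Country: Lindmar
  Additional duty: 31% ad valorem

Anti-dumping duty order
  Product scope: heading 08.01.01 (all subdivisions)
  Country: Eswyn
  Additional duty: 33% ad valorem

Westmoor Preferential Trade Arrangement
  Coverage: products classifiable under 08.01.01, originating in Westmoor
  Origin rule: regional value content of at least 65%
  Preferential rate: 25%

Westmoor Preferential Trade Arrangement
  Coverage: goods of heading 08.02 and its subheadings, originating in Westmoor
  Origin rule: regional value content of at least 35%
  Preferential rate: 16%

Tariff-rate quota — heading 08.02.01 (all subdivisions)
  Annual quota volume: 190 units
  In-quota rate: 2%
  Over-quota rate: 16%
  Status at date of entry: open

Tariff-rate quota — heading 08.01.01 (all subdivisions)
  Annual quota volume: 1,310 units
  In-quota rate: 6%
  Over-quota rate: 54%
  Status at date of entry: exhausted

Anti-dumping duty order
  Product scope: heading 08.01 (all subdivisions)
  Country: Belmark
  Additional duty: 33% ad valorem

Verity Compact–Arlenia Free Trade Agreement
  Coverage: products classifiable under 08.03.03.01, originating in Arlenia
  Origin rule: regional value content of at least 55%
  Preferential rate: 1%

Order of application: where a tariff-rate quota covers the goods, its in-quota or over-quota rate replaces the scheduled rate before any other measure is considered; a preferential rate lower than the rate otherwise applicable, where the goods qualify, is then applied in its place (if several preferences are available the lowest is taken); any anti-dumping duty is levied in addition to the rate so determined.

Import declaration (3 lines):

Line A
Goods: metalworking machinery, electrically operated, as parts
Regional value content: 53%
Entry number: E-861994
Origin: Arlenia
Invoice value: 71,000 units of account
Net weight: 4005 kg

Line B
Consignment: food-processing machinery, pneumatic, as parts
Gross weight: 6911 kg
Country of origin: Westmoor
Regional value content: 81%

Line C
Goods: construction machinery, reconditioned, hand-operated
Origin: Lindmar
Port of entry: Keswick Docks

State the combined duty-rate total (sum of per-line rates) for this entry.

77%

Line A: metalworking → 08.01; electrically operated → 08.01.01; as parts → 08.01.01.02. Scheduled 36%. quota on 08.01.01 exhausted → over-quota 54%; Arlenia agreement on 08.03.03.01: 08.01.01.02 not covered. → 54%.
Line B: food-processing → 08.02; pneumatic → 08.02.01; as parts → 08.02.01.01. Scheduled 23%. quota on 08.02.01 open → in-quota 2%; Westmoor agreement on 08.01.01: 08.02.01.01 not covered; Westmoor agreement on 08.02: RVC ≥ 35% → 16% available; preference 16% not lower than 2% → no reduction. → 2%.
Line C: construction → 08.03; hand-operated → 08.03.01; reconditioned → 08.03.01.01. Scheduled 21%. No special measure applies. → 21%.
Sum: 54% + 2% + 21% = 77%.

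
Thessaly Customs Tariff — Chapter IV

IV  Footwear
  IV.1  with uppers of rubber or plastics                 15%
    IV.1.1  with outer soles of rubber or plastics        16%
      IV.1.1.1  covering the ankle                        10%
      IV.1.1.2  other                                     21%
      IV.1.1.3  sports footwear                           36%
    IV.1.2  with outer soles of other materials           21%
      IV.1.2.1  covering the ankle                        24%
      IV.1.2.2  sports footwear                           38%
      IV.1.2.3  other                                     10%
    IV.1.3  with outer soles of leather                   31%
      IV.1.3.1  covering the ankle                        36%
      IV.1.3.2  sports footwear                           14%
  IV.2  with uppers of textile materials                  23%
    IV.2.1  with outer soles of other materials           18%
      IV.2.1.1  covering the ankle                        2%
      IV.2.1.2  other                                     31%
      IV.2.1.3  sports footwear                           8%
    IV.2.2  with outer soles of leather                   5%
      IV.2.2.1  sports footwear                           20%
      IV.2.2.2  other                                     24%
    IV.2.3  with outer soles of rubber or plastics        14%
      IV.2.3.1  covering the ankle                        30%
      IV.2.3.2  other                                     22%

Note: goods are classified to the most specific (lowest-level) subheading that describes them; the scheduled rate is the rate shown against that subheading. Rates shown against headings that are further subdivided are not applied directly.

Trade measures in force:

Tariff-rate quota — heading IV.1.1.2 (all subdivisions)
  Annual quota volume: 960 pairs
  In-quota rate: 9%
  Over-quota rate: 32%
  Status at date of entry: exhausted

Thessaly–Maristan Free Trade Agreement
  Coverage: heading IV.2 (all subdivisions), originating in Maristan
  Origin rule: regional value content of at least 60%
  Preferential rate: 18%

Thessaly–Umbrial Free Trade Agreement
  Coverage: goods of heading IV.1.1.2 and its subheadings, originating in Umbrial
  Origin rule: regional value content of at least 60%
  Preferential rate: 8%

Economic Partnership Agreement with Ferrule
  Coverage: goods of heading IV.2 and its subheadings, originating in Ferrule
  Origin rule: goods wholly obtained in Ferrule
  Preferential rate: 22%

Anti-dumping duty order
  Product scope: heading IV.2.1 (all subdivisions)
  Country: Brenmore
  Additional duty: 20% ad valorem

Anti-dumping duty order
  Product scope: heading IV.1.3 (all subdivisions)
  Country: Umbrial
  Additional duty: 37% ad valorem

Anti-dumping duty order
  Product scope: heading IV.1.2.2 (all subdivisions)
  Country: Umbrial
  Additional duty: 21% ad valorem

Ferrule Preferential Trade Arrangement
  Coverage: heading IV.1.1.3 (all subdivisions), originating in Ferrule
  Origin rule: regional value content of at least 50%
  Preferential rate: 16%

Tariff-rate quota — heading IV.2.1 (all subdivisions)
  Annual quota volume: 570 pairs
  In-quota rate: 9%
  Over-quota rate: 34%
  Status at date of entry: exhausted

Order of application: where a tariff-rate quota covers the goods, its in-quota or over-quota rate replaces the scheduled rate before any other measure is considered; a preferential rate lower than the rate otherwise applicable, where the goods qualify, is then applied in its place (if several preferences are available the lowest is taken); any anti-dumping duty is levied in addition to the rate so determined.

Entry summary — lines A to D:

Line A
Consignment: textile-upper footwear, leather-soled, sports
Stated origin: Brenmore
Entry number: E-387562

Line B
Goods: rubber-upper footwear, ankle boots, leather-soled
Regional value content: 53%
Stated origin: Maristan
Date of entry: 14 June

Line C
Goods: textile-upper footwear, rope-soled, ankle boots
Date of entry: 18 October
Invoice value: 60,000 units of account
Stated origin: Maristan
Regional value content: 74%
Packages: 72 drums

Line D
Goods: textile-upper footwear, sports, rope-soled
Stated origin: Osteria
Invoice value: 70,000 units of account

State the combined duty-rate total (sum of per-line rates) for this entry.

Line A: textile-upper → IV.2; leather-soled → IV.2.2; sports → IV.2.2.1. Scheduled 20%. No special measure applies. → 20%.
Line B: rubber-upper → IV.1; leather-soled → IV.1.3; ankle boots → IV.1.3.1. Scheduled 36%. Maristan agreement on IV.2: IV.1.3.1 not covered. → 36%.
Line C: textile-upper → IV.2; rope-soled → IV.2.1; ankle boots → IV.2.1.1. Scheduled 2%. quota on IV.2.1 exhausted → over-quota 34%; Maristan agreement on IV.2: RVC ≥ 60% → 18% available; preferential 18%. → 18%.
Line D: textile-upper → IV.2; rope-soled → IV.2.1; sports → IV.2.1.3. Scheduled 8%. quota on IV.2.1 exhausted → over-quota 34%. → 34%.
Sum: 20% + 36% + 18% + 34% = 108%.

108%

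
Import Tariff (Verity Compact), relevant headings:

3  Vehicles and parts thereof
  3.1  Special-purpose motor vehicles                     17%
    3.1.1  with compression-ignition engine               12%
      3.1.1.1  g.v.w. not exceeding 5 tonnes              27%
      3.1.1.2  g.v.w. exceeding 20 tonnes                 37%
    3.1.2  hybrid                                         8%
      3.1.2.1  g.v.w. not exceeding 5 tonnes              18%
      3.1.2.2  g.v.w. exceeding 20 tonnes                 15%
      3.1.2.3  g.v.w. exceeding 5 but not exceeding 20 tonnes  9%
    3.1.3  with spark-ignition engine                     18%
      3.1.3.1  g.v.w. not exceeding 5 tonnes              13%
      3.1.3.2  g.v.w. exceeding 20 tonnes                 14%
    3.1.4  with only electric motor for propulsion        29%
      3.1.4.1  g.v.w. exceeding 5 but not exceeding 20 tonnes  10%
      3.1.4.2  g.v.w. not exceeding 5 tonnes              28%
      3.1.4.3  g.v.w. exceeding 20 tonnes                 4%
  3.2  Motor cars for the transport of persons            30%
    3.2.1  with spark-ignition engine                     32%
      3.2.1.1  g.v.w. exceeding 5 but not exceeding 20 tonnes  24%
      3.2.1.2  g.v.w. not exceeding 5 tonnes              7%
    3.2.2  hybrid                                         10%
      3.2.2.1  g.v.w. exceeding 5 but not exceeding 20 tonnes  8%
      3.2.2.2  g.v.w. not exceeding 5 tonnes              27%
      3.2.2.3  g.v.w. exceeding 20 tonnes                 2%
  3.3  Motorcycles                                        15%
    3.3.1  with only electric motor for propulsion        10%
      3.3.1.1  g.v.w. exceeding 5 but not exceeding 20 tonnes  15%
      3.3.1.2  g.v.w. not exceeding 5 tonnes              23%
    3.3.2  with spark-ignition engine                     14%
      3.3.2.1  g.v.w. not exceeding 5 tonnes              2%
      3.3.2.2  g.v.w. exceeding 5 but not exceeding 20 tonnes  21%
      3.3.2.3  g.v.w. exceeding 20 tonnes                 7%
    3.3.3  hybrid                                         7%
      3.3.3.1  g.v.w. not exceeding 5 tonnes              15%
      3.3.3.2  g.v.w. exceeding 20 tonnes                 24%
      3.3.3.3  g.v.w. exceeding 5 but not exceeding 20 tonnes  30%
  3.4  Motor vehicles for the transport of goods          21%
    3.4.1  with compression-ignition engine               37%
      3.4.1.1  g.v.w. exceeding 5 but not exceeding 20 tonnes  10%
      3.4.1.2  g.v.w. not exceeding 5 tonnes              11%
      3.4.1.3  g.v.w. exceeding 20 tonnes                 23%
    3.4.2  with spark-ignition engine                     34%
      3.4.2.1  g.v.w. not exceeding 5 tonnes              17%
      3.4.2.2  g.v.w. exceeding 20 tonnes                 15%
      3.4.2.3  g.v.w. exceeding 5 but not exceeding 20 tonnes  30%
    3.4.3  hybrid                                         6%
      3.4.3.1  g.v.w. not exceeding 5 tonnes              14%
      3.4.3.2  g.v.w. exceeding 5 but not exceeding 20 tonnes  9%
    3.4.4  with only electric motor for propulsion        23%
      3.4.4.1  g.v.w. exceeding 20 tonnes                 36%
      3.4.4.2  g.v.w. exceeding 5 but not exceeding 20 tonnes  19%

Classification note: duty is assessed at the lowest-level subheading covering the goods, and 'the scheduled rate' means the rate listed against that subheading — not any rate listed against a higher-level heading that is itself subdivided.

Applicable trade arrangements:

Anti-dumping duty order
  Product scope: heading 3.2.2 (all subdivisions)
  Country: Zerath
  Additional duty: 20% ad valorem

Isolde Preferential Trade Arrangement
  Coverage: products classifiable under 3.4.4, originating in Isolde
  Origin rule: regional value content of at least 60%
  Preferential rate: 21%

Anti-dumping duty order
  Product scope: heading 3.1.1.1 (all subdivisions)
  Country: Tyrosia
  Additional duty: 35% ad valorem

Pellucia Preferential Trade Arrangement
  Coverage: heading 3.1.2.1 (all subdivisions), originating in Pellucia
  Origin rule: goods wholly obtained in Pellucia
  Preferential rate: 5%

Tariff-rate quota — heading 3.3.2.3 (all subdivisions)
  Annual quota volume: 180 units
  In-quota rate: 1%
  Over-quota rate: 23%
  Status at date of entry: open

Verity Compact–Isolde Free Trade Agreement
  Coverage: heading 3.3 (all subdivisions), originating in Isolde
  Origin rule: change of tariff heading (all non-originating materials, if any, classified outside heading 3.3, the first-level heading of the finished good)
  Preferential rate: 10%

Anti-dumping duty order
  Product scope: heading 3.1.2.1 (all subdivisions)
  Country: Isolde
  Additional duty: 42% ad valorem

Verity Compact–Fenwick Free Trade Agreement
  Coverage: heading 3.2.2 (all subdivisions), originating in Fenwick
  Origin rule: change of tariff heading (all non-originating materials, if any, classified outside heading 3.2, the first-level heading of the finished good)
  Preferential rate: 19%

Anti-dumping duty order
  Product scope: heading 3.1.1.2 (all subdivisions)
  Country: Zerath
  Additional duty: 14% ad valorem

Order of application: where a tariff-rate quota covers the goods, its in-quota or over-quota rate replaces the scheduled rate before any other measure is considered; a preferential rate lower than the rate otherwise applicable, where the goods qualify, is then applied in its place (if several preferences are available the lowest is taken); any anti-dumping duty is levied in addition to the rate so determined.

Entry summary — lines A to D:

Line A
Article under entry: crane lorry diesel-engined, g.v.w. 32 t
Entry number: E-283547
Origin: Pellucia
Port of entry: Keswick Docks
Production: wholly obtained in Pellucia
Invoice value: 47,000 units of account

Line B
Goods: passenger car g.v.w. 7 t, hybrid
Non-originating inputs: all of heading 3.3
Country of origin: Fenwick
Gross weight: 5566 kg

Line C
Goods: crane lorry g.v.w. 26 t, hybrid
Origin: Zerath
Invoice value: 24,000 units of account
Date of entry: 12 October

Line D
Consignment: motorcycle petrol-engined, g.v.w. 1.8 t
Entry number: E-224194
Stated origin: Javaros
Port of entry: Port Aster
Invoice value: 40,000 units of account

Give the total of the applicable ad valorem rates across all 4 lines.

Line A: crane lorry → 3.1; diesel-engined → 3.1.1; g.v.w. 32 t → 3.1.1.2. Scheduled 37%. Pellucia agreement on 3.1.2.1: 3.1.1.2 not covered. → 37%.
Line B: passenger car → 3.2; hybrid → 3.2.2; g.v.w. 7 t → 3.2.2.1. Scheduled 8%. Fenwick agreement on 3.2.2: CTH met → 19% available; preference 19% not lower than 8% → no reduction. → 8%.
Line C: crane lorry → 3.1; hybrid → 3.1.2; g.v.w. 26 t → 3.1.2.2. Scheduled 15%. No special measure applies. → 15%.
Line D: motorcycle → 3.3; petrol-engined → 3.3.2; g.v.w. 1.8 t → 3.3.2.1. Scheduled 2%. No special measure applies. → 2%.
Sum: 37% + 8% + 15% + 2% = 62%.

62%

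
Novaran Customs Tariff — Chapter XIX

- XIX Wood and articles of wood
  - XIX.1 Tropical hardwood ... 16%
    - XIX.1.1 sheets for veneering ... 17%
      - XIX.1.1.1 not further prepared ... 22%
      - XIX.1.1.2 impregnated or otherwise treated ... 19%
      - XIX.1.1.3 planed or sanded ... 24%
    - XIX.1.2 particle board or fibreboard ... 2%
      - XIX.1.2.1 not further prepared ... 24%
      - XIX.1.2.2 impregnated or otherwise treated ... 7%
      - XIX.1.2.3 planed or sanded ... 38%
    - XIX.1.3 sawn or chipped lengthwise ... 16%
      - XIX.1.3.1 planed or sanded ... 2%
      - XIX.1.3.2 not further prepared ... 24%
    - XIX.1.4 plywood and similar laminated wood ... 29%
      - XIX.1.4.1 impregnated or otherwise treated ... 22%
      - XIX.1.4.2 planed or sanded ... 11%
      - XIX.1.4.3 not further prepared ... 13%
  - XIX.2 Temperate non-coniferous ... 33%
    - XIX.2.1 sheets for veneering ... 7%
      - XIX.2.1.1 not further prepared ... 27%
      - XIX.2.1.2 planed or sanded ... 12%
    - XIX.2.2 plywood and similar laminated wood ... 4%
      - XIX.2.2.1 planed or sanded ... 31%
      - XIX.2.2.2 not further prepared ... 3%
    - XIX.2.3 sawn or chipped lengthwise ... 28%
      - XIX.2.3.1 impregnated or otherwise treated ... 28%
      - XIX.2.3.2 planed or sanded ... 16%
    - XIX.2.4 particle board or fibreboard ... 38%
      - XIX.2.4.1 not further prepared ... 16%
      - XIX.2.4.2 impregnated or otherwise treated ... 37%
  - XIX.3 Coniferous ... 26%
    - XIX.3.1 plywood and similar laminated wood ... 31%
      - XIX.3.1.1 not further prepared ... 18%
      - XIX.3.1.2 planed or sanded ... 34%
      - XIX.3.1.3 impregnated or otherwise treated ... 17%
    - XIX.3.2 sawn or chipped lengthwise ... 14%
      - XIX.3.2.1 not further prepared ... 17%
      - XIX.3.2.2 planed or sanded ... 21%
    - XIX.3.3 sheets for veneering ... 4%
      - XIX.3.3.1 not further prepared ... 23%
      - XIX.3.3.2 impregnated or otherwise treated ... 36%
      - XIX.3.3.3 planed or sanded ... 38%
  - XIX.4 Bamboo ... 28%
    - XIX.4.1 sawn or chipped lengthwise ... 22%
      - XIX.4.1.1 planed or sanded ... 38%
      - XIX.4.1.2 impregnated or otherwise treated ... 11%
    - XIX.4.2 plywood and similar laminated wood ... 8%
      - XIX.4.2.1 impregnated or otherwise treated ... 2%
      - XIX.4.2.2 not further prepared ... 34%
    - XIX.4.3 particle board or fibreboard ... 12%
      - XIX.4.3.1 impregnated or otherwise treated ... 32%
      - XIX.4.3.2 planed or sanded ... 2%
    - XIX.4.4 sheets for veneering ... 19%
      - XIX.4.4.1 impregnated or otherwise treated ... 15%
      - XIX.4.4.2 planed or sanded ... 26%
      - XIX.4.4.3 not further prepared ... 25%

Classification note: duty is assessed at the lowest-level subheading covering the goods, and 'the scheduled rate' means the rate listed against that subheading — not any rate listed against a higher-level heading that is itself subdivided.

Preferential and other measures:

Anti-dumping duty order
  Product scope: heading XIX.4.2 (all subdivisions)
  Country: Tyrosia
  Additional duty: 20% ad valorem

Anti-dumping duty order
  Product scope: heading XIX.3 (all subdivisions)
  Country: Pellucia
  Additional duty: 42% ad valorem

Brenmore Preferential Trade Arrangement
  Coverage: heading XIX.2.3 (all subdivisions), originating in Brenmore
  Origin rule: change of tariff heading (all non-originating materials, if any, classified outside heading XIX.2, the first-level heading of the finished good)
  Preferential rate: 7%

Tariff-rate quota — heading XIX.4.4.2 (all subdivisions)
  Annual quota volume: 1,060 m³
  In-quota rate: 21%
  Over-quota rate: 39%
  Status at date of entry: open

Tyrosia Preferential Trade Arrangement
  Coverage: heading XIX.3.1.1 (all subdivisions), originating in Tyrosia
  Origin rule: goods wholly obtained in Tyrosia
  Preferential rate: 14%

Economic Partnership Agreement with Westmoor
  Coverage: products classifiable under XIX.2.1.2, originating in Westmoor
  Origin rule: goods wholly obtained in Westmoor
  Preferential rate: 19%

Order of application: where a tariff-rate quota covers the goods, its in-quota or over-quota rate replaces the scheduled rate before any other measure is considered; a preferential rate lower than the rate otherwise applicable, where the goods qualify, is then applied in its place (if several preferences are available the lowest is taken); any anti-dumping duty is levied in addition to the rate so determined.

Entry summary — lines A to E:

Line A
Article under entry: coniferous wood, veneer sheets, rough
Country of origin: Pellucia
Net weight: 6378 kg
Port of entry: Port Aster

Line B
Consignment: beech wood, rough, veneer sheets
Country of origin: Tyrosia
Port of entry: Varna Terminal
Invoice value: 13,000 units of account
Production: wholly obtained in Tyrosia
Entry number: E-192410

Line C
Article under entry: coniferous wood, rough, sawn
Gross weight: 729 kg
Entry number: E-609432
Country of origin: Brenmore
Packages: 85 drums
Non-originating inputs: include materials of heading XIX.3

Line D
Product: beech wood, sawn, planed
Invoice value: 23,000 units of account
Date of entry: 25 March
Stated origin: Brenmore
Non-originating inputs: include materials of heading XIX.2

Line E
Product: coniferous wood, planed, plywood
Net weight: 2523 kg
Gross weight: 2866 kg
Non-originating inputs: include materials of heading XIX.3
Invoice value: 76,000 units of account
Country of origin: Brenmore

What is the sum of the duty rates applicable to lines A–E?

Line A: coniferous → XIX.3; veneer sheets → XIX.3.3; rough → XIX.3.3.1. Scheduled 23%. anti-dumping (Pellucia, XIX.3): +42%; total 23% + 42% = 65%. → 65%.
Line B: beech → XIX.2; veneer sheets → XIX.2.1; rough → XIX.2.1.1. Scheduled 27%. Tyrosia agreement on XIX.3.1.1: XIX.2.1.1 not covered. → 27%.
Line C: coniferous → XIX.3; sawn → XIX.3.2; rough → XIX.3.2.1. Scheduled 17%. Brenmore agreement on XIX.2.3: XIX.3.2.1 not covered. → 17%.
Line D: beech → XIX.2; sawn → XIX.2.3; planed → XIX.2.3.2. Scheduled 16%. Brenmore agreement on XIX.2.3: CTH not met. → 16%.
Line E: coniferous → XIX.3; plywood → XIX.3.1; planed → XIX.3.1.2. Scheduled 34%. Brenmore agreement on XIX.2.3: XIX.3.1.2 not covered. → 34%.
Sum: 65% + 27% + 17% + 16% + 34% = 159%.

159%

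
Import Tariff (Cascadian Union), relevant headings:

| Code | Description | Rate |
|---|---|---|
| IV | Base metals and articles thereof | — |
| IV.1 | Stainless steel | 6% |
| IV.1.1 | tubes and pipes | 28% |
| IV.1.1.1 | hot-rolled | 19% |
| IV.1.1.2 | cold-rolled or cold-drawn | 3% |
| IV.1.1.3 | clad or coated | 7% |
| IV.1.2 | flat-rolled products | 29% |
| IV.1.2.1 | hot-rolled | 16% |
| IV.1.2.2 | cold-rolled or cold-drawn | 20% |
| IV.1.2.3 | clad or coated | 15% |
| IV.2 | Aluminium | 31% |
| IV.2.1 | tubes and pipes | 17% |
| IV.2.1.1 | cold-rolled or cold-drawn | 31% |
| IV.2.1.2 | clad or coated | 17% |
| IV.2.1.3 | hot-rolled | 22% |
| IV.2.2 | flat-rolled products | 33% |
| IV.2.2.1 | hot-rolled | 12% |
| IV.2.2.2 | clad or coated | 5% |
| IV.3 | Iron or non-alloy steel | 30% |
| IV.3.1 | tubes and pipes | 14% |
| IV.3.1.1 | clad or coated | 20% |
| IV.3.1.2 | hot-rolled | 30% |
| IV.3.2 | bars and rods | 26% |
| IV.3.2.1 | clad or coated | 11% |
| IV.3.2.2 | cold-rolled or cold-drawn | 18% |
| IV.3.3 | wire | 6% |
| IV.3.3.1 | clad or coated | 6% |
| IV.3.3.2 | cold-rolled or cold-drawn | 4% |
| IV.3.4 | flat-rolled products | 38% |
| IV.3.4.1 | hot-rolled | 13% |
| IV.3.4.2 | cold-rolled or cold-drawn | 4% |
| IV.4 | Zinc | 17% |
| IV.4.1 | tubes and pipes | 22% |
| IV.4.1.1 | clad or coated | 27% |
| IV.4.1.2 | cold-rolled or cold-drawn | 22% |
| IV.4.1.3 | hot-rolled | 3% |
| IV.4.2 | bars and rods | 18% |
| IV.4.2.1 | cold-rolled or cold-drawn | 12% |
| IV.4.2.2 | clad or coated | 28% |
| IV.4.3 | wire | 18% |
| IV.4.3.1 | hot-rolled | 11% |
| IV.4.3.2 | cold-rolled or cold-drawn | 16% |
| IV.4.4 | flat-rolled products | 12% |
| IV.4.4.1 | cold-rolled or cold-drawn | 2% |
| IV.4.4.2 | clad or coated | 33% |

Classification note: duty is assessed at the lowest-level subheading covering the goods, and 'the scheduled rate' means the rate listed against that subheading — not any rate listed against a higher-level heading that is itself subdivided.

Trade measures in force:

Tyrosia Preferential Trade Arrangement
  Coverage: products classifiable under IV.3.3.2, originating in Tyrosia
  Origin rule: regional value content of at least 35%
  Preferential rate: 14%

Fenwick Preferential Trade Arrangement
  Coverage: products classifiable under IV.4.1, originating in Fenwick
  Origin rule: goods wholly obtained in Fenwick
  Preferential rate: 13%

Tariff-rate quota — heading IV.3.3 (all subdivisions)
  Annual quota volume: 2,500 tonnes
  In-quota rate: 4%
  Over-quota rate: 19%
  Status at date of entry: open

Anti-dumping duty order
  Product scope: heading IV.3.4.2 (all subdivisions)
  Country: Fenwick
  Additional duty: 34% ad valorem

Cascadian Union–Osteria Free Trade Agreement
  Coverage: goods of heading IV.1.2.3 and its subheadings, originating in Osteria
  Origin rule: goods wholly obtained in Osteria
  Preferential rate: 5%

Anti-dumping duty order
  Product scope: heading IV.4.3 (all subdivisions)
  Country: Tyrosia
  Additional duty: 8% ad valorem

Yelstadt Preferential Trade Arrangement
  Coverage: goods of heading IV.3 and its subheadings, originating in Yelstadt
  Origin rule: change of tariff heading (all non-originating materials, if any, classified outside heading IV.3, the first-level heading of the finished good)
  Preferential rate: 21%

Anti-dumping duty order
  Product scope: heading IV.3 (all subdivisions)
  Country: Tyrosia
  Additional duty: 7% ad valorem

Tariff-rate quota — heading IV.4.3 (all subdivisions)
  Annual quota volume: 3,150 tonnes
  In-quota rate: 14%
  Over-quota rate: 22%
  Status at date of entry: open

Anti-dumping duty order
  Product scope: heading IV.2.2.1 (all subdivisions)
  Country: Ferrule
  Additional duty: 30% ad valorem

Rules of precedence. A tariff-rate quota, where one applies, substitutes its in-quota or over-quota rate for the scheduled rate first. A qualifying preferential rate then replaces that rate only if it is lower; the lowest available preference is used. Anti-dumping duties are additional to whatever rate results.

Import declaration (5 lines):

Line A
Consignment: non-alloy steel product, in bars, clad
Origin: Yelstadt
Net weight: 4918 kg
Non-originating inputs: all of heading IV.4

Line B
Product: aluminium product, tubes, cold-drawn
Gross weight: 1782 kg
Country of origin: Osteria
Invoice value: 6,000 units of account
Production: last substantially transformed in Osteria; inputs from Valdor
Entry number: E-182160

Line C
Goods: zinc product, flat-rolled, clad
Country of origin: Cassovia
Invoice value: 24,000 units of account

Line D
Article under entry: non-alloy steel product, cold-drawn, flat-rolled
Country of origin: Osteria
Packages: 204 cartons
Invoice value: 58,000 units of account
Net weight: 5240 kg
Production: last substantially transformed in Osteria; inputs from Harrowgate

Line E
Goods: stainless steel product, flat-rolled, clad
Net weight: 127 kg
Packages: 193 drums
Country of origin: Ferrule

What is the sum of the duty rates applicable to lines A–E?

94%

Line A: non-alloy steel → IV.3; in bars → IV.3.2; clad → IV.3.2.1. Scheduled 11%. Yelstadt agreement on IV.3: CTH met → 21% available; preference 21% not lower than 11% → no reduction. → 11%.
Line B: aluminium → IV.2; tubes → IV.2.1; cold-drawn → IV.2.1.1. Scheduled 31%. Osteria agreement on IV.1.2.3: IV.2.1.1 not covered. → 31%.
Line C: zinc → IV.4; flat-rolled → IV.4.4; clad → IV.4.4.2. Scheduled 33%. No special measure applies. → 33%.
Line D: non-alloy steel → IV.3; flat-rolled → IV.3.4; cold-drawn → IV.3.4.2. Scheduled 4%. Osteria agreement on IV.1.2.3: IV.3.4.2 not covered. → 4%.
Line E: stainless steel → IV.1; flat-rolled → IV.1.2; clad → IV.1.2.3. Scheduled 15%. No special measure applies. → 15%.
Sum: 11% + 31% + 33% + 4% + 15% = 94%.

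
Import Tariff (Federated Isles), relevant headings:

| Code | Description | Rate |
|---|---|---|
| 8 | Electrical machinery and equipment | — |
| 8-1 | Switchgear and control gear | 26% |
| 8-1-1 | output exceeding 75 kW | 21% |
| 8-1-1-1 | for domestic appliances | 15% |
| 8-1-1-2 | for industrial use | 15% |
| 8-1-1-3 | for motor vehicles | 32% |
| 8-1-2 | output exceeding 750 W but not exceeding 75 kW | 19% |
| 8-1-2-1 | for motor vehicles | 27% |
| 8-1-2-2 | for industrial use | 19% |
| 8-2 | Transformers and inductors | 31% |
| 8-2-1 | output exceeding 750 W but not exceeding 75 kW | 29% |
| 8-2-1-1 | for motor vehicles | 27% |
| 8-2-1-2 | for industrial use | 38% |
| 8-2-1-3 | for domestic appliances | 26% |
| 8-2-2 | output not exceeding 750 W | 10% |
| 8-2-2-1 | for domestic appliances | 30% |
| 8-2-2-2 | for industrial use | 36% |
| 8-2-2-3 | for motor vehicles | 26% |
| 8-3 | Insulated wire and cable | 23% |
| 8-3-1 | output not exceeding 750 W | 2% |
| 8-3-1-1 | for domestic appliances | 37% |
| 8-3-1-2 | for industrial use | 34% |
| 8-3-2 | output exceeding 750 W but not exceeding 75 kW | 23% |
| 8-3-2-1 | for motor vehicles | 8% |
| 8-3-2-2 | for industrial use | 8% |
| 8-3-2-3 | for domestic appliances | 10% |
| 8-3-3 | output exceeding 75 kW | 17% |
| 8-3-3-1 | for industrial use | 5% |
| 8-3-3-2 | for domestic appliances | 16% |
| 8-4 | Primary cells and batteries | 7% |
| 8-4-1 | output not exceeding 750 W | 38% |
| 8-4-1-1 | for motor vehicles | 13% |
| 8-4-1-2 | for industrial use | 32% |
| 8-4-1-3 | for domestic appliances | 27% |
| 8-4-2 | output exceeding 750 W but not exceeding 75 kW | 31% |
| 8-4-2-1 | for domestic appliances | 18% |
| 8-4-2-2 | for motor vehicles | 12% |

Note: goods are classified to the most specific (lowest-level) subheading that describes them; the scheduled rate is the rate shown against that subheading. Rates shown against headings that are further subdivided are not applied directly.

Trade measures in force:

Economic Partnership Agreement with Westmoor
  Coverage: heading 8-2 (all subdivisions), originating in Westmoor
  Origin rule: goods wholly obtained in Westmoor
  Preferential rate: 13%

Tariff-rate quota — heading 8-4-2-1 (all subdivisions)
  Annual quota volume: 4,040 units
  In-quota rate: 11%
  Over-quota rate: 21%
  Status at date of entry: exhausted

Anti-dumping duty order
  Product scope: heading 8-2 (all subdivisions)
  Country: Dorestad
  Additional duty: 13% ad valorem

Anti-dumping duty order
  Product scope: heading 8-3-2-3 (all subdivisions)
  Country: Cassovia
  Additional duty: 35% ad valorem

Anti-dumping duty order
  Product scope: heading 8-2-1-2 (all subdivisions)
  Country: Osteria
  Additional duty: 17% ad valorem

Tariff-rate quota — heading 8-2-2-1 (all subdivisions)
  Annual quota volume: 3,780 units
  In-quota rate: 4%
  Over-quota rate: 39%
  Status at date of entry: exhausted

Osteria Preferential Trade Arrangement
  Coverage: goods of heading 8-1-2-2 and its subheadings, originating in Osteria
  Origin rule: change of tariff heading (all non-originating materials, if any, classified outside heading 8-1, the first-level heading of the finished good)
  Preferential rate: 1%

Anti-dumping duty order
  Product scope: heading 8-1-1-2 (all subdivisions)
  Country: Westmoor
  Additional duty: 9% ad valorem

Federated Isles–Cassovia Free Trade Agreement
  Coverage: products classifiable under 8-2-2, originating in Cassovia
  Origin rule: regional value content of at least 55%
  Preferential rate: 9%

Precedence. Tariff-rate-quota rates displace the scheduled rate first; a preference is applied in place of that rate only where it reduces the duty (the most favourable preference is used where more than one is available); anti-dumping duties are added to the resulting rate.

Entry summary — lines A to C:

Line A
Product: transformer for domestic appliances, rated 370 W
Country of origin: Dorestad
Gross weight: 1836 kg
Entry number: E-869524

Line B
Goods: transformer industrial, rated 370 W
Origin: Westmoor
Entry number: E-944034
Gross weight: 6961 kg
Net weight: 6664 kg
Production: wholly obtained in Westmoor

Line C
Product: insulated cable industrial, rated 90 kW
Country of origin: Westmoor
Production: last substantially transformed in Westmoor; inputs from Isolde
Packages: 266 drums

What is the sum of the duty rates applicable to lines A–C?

70%

Line A: transformer → 8-2; rated 370 W → 8-2-2; for domestic appliances → 8-2-2-1. Scheduled 30%. quota on 8-2-2-1 exhausted → over-quota 39%; anti-dumping (Dorestad, 8-2): +13%; total 39% + 13% = 52%. → 52%.
Line B: transformer → 8-2; rated 370 W → 8-2-2; industrial → 8-2-2-2. Scheduled 36%. Westmoor agreement on 8-2: wholly obtained → 13% available; preferential 13%. → 13%.
Line C: insulated cable → 8-3; rated 90 kW → 8-3-3; industrial → 8-3-3-1. Scheduled 5%. Westmoor agreement on 8-2: 8-3-3-1 not covered. → 5%.
Sum: 52% + 13% + 5% = 70%.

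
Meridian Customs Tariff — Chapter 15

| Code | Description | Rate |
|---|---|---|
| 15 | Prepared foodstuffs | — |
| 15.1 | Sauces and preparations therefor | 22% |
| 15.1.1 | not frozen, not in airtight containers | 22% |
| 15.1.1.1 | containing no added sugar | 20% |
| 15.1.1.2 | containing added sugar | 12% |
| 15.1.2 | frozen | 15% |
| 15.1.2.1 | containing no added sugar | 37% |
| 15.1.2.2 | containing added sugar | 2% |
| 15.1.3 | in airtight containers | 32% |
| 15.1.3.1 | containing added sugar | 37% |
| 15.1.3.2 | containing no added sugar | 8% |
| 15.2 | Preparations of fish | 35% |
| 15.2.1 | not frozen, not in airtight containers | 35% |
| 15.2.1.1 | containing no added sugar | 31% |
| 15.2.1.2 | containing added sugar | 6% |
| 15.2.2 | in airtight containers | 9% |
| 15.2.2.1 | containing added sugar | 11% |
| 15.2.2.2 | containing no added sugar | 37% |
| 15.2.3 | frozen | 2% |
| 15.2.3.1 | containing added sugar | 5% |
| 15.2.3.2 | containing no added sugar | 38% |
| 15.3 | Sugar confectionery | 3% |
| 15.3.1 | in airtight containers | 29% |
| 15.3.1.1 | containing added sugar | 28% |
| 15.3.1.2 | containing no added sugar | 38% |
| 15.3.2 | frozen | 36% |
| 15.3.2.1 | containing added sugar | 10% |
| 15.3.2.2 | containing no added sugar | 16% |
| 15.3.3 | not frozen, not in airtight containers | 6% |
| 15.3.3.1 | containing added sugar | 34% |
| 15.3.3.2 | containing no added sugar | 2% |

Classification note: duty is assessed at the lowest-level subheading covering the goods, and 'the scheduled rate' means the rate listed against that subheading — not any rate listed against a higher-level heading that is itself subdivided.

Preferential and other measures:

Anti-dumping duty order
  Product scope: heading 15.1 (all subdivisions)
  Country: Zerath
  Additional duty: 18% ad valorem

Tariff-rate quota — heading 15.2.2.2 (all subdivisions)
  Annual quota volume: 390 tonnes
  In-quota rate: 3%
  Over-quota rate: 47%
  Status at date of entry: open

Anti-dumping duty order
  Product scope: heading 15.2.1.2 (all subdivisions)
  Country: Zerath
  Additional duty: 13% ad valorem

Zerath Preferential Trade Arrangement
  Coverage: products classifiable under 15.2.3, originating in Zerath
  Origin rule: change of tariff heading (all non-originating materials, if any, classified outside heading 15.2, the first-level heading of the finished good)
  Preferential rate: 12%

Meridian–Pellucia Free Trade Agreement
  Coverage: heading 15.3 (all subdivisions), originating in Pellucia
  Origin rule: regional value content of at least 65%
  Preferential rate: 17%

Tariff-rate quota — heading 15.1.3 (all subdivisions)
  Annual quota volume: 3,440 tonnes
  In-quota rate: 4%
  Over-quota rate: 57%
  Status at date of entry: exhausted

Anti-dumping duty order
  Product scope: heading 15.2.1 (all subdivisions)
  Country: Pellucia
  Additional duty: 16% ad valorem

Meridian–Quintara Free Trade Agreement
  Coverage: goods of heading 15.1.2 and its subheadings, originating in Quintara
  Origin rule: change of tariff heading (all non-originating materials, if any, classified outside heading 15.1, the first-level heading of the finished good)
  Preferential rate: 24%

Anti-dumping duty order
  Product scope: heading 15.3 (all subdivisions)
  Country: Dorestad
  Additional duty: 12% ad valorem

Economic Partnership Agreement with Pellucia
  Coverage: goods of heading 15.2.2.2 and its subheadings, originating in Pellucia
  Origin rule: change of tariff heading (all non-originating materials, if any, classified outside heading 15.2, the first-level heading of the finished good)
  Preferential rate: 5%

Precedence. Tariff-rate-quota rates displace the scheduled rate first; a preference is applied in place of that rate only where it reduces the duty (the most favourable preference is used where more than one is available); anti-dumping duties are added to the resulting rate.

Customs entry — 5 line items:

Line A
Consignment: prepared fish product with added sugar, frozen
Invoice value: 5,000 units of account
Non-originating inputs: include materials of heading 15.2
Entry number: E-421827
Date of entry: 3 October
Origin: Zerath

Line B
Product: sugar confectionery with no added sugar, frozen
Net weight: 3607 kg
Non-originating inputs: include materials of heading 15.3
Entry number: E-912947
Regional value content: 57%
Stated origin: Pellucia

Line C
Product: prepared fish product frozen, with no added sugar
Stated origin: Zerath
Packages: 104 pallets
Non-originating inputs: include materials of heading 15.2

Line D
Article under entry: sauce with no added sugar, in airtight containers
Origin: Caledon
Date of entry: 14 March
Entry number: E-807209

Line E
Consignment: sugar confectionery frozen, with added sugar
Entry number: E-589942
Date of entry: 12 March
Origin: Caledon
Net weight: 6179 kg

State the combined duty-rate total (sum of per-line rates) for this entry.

126%

Line A: prepared fish product → 15.2; frozen → 15.2.3; with added sugar → 15.2.3.1. Scheduled 5%. Zerath agreement on 15.2.3: CTH not met. → 5%.
Line B: sugar confectionery → 15.3; frozen → 15.3.2; with no added sugar → 15.3.2.2. Scheduled 16%. Pellucia agreement on 15.3: RVC < 65%; Pellucia agreement on 15.2.2.2: 15.3.2.2 not covered. → 16%.
Line C: prepared fish product → 15.2; frozen → 15.2.3; with no added sugar → 15.2.3.2. Scheduled 38%. Zerath agreement on 15.2.3: CTH not met. → 38%.
Line D: sauce → 15.1; in airtight containers → 15.1.3; with no added sugar → 15.1.3.2. Scheduled 8%. quota on 15.1.3 exhausted → over-quota 57%. → 57%.
Line E: sugar confectionery → 15.3; frozen → 15.3.2; with added sugar → 15.3.2.1. Scheduled 10%. No special measure applies. → 10%.
Sum: 5% + 16% + 38% + 57% + 10% = 126%.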